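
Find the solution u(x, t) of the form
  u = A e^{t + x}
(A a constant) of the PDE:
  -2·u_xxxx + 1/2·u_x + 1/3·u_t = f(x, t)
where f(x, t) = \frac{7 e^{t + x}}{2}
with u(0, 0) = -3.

Substitute the ansatz u = A e^{t + x} into the left-hand side.
Derivatives of the ansatz:
  u_xxxx = A e^{t} e^{x}
  u_x = A e^{t} e^{x}
  u_t = A e^{t} e^{x}
Term by term:
  -2·u_xxxx = - 2 A e^{t} e^{x}
  1/2·u_x = \frac{A e^{t} e^{x}}{2}
  1/3·u_t = \frac{A e^{t} e^{x}}{3}
So the left-hand side equals
  - \frac{7 A e^{t} e^{x}}{6}
This must equal f(x, t) identically; expanded, f = \frac{7 e^{t} e^{x}}{2}.
Matching coefficients of the independent functions:
  [e^{t} e^{x}]:  - \frac{7 A}{6} = \frac{7}{2}
Solving: A = -3.
Check against the point condition:
  u(0, 0) = -3  ⟹  A = -3  ✓
Hence u(x, t) = - 3 e^{t + x}.

Answer: u(x, t) = - 3 e^{t + x}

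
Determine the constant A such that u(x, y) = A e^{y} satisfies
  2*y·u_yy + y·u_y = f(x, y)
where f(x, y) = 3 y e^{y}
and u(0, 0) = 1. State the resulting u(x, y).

Answer: u(x, y) = e^{y}

Derivation:
Substitute the ansatz u = A e^{y} into the left-hand side.
Derivatives of the ansatz:
  u_yy = A e^{y}
  u_y = A e^{y}
Term by term:
  2*y·u_yy = 2 A y e^{y}
  y·u_y = A y e^{y}
So the left-hand side equals
  3 A y e^{y}
This must equal f(x, y) = 3 y e^{y} identically.
Matching coefficients of the independent functions:
  [y e^{y}]:  3 A = 3
Solving: A = 1.
Check against the point condition:
  u(0, 0) = 1  ⟹  A = 1  ✓
Hence u(x, y) = e^{y}.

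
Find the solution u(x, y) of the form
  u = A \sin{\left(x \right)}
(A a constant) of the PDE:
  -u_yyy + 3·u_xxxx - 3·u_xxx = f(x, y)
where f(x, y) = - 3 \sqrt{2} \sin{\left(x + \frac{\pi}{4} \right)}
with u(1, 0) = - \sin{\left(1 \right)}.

Substitute the ansatz u = A \sin{\left(x \right)} into the left-hand side.
Derivatives of the ansatz:
  u_yyy = 0
  u_xxxx = A \sin{\left(x \right)}
  u_xxx = - A \cos{\left(x \right)}
Term by term:
  -u_yyy = 0
  3·u_xxxx = 3 A \sin{\left(x \right)}
  -3·u_xxx = 3 A \cos{\left(x \right)}
So the left-hand side equals
  3 A \sin{\left(x \right)} + 3 A \cos{\left(x \right)}
This must equal f(x, y) identically; expanded, f = - 3 \sin{\left(x \right)} - 3 \cos{\left(x \right)}.
Matching coefficients of the independent functions:
  [\sin{\left(x \right)}, \cos{\left(x \right)}]:  3 A = -3
Solving: A = -1.
Check against the point condition:
  u(1, 0) = - \sin{\left(1 \right)}  ⟹  A \sin{\left(1 \right)} = - \sin{\left(1 \right)}  ✓
Hence u(x, y) = - \sin{\left(x \right)}.

Answer: u(x, y) = - \sin{\left(x \right)}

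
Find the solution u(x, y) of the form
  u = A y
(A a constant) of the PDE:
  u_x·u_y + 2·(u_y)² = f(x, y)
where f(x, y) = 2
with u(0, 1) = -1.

Answer: u(x, y) = - y

Derivation:
Substitute the ansatz u = A y into the left-hand side.
Derivatives of the ansatz:
  u_x = 0
  u_y = A
Term by term:
  u_x·u_y = 0
  2·(u_y)² = 2 A^{2}
So the left-hand side equals
  2 A^{2}
This must equal f(x, y) = 2 identically.
Matching coefficients of the independent functions:
  [constant term]:  2 A^{2} = 2
These equations allow (A) = (-1) or (1).
Impose the point condition(s):
  u(0, 1) = -1  ⟹  A = -1
Only A = -1 satisfies everything.
Hence u(x, y) = - y.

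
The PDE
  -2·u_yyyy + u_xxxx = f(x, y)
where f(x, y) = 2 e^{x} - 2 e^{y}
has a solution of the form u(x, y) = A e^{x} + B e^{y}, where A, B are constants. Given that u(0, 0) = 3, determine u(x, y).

Substitute the ansatz u = A e^{x} + B e^{y} into the left-hand side.
Derivatives of the ansatz:
  u_yyyy = B e^{y}
  u_xxxx = A e^{x}
Term by term:
  -2·u_yyyy = - 2 B e^{y}
  u_xxxx = A e^{x}
So the left-hand side equals
  A e^{x} - 2 B e^{y}
This must equal f(x, y) = 2 e^{x} - 2 e^{y} identically.
Matching coefficients of the independent functions:
  [e^{x}]:  A = 2
  [e^{y}]:  - 2 B = -2
Solving: A = 2, B = 1.
Check against the point condition:
  u(0, 0) = 3  ⟹  A + B = 3  ✓
Hence u(x, y) = 2 e^{x} + e^{y}.

Answer: u(x, y) = 2 e^{x} + e^{y}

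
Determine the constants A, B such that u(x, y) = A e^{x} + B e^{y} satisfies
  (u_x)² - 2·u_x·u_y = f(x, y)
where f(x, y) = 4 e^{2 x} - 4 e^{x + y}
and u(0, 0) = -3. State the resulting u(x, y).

Substitute the ansatz u = A e^{x} + B e^{y} into the left-hand side.
Derivatives of the ansatz:
  u_x = A e^{x}
  u_y = B e^{y}
Term by term:
  (u_x)² = A^{2} e^{2 x}
  -2·u_x·u_y = - 2 A B e^{x} e^{y}
So the left-hand side equals
  A^{2} e^{2 x} - 2 A B e^{x} e^{y}
This must equal f(x, y) identically; expanded, f = 4 e^{2 x} - 4 e^{x} e^{y}.
Matching coefficients of the independent functions:
  [e^{x} e^{y}]:  - 2 A B = -4
  [e^{2 x}]:  A^{2} = 4
These equations allow (A, B) = (-2, -1) or (2, 1).
Impose the point condition(s):
  u(0, 0) = -3  ⟹  A + B = -3
Only A = -2, B = -1 satisfies everything.
Hence u(x, y) = - 2 e^{x} - e^{y}.

Answer: u(x, y) = - 2 e^{x} - e^{y}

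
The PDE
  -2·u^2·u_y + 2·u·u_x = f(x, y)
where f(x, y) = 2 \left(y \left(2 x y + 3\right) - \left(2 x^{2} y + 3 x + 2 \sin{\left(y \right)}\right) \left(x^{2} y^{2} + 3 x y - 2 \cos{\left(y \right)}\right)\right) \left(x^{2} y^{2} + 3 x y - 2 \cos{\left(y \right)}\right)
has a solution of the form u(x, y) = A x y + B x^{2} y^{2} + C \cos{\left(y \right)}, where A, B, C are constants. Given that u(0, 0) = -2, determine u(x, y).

Substitute the ansatz u = A x y + B x^{2} y^{2} + C \cos{\left(y \right)} into the left-hand side.
Derivatives of the ansatz:
  u_y = A x + 2 B x^{2} y - C \sin{\left(y \right)}
  u_x = A y + 2 B x y^{2}
Term by term:
  -2·u^2·u_y = - 2 A^{3} x^{3} y^{2} - 8 A^{2} B x^{4} y^{3} + 2 A^{2} C x^{2} y^{2} \sin{\left(y \right)} - 4 A^{2} C x^{2} y \cos{\left(y \right)} - 10 A B^{2} x^{5} y^{4} + 4 A B C x^{3} y^{3} \sin{\left(y \right)} - 12 A B C x^{3} y^{2} \cos{\left(y \right)} + 4 A C^{2} x y \sin{\left(y \right)} \cos{\left(y \right)} - 2 A C^{2} x \cos^{2}{\left(y \right)} - 4 B^{3} x^{6} y^{5} + 2 B^{2} C x^{4} y^{4} \sin{\left(y \right)} - 8 B^{2} C x^{4} y^{3} \cos{\left(y \right)} + 4 B C^{2} x^{2} y^{2} \sin{\left(y \right)} \cos{\left(y \right)} - 4 B C^{2} x^{2} y \cos^{2}{\left(y \right)} + 2 C^{3} \sin{\left(y \right)} \cos^{2}{\left(y \right)}
  2·u·u_x = 2 A^{2} x y^{2} + 6 A B x^{2} y^{3} + 2 A C y \cos{\left(y \right)} + 4 B^{2} x^{3} y^{4} + 4 B C x y^{2} \cos{\left(y \right)}
So the left-hand side equals
  - 2 A^{3} x^{3} y^{2} - 8 A^{2} B x^{4} y^{3} + 2 A^{2} C x^{2} y^{2} \sin{\left(y \right)} - 4 A^{2} C x^{2} y \cos{\left(y \right)} + 2 A^{2} x y^{2} - 10 A B^{2} x^{5} y^{4} + 4 A B C x^{3} y^{3} \sin{\left(y \right)} - 12 A B C x^{3} y^{2} \cos{\left(y \right)} + 6 A B x^{2} y^{3} + 4 A C^{2} x y \sin{\left(y \right)} \cos{\left(y \right)} - 2 A C^{2} x \cos^{2}{\left(y \right)} + 2 A C y \cos{\left(y \right)} - 4 B^{3} x^{6} y^{5} + 2 B^{2} C x^{4} y^{4} \sin{\left(y \right)} - 8 B^{2} C x^{4} y^{3} \cos{\left(y \right)} + 4 B^{2} x^{3} y^{4} + 4 B C^{2} x^{2} y^{2} \sin{\left(y \right)} \cos{\left(y \right)} - 4 B C^{2} x^{2} y \cos^{2}{\left(y \right)} + 4 B C x y^{2} \cos{\left(y \right)} + 2 C^{3} \sin{\left(y \right)} \cos^{2}{\left(y \right)}
This must equal f(x, y) identically; expanded, f = - 4 x^{6} y^{5} - 30 x^{5} y^{4} - 4 x^{4} y^{4} \sin{\left(y \right)} + 16 x^{4} y^{3} \cos{\left(y \right)} - 72 x^{4} y^{3} + 4 x^{3} y^{4} - 24 x^{3} y^{3} \sin{\left(y \right)} + 72 x^{3} y^{2} \cos{\left(y \right)} - 54 x^{3} y^{2} + 18 x^{2} y^{3} + 16 x^{2} y^{2} \sin{\left(y \right)} \cos{\left(y \right)} - 36 x^{2} y^{2} \sin{\left(y \right)} - 16 x^{2} y \cos^{2}{\left(y \right)} + 72 x^{2} y \cos{\left(y \right)} - 8 x y^{2} \cos{\left(y \right)} + 18 x y^{2} + 48 x y \sin{\left(y \right)} \cos{\left(y \right)} - 24 x \cos^{2}{\left(y \right)} - 12 y \cos{\left(y \right)} - 16 \sin{\left(y \right)} \cos^{2}{\left(y \right)}.
Matching coefficients of the independent functions:
(each divided by its leading coefficient; functions giving the same equation are listed together)
  [x y^{2}]:  A^{2} - 9 = 0
  [x \cos^{2}{\left(y \right)}, x y \sin{\left(y \right)} \cos{\left(y \right)}]:  A C^{2} - 12 = 0
  [x^{2} y^{3}]:  A B - 3 = 0
  [x^{3} y^{2}]:  A^{3} - 27 = 0
  [x^{3} y^{4}]:  B^{2} - 1 = 0
  [x^{4} y^{3}]:  A^{2} B - 9 = 0
  [x^{5} y^{4}]:  A B^{2} - 3 = 0
  [x^{6} y^{5}]:  B^{3} - 1 = 0
  [y \cos{\left(y \right)}]:  A C + 6 = 0
  [\sin{\left(y \right)} \cos^{2}{\left(y \right)}]:  C^{3} + 8 = 0
  [x y^{2} \cos{\left(y \right)}]:  B C + 2 = 0
  [x^{2} y \cos{\left(y \right)}, x^{2} y^{2} \sin{\left(y \right)}]:  A^{2} C + 18 = 0
  [x^{2} y \cos^{2}{\left(y \right)}, x^{2} y^{2} \sin{\left(y \right)} \cos{\left(y \right)}]:  B C^{2} - 4 = 0
  [x^{3} y^{2} \cos{\left(y \right)}, x^{3} y^{3} \sin{\left(y \right)}]:  A B C + 6 = 0
  [x^{4} y^{3} \cos{\left(y \right)}, x^{4} y^{4} \sin{\left(y \right)}]:  B^{2} C + 2 = 0
Solving: A = 3, B = 1, C = -2.
Check against the point condition:
  u(0, 0) = -2  ⟹  C = -2  ✓
Hence u(x, y) = x^{2} y^{2} + 3 x y - 2 \cos{\left(y \right)}.

Answer: u(x, y) = x^{2} y^{2} + 3 x y - 2 \cos{\left(y \right)}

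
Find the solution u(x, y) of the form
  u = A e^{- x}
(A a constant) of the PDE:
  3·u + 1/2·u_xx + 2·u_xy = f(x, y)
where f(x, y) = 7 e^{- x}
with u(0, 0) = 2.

Answer: u(x, y) = 2 e^{- x}

Derivation:
Substitute the ansatz u = A e^{- x} into the left-hand side.
Derivatives of the ansatz:
  u_xx = A e^{- x}
  u_xy = 0
Term by term:
  3·u = 3 A e^{- x}
  1/2·u_xx = \frac{A e^{- x}}{2}
  2·u_xy = 0
So the left-hand side equals
  \frac{7 A e^{- x}}{2}
This must equal f(x, y) = 7 e^{- x} identically.
Matching coefficients of the independent functions:
  [e^{- x}]:  \frac{7 A}{2} = 7
Solving: A = 2.
Check against the point condition:
  u(0, 0) = 2  ⟹  A = 2  ✓
Hence u(x, y) = 2 e^{- x}.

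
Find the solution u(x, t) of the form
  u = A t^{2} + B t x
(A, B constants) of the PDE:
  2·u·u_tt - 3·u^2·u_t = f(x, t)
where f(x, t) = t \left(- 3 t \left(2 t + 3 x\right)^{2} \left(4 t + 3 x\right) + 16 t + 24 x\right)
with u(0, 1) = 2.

Substitute the ansatz u = A t^{2} + B t x into the left-hand side.
Derivatives of the ansatz:
  u_tt = 2 A
  u_t = 2 A t + B x
Term by term:
  2·u·u_tt = 4 A^{2} t^{2} + 4 A B t x
  -3·u^2·u_t = - 6 A^{3} t^{5} - 15 A^{2} B t^{4} x - 12 A B^{2} t^{3} x^{2} - 3 B^{3} t^{2} x^{3}
So the left-hand side equals
  - 6 A^{3} t^{5} - 15 A^{2} B t^{4} x + 4 A^{2} t^{2} - 12 A B^{2} t^{3} x^{2} + 4 A B t x - 3 B^{3} t^{2} x^{3}
This must equal f(x, t) identically; expanded, f = - 48 t^{5} - 180 t^{4} x - 216 t^{3} x^{2} - 81 t^{2} x^{3} + 16 t^{2} + 24 t x.
Matching coefficients of the independent functions:
  [t^{2}]:  4 A^{2} = 16
  [t^{5}]:  - 6 A^{3} = -48
  [t x]:  4 A B = 24
  [t^{2} x^{3}]:  - 3 B^{3} = -81
  [t^{3} x^{2}]:  - 12 A B^{2} = -216
  [t^{4} x]:  - 15 A^{2} B = -180
Solving: A = 2, B = 3.
Check against the point condition:
  u(0, 1) = 2  ⟹  A = 2  ✓
Hence u(x, t) = 2 t^{2} + 3 t x.

Answer: u(x, t) = 2 t^{2} + 3 t x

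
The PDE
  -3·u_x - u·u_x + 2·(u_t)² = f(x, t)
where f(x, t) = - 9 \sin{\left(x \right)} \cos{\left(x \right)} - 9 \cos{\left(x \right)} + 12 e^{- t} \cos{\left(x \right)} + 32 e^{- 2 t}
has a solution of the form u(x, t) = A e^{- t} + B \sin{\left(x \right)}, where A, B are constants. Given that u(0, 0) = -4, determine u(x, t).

Substitute the ansatz u = A e^{- t} + B \sin{\left(x \right)} into the left-hand side.
Derivatives of the ansatz:
  u_x = B \cos{\left(x \right)}
  u_t = - A e^{- t}
Term by term:
  -3·u_x = - 3 B \cos{\left(x \right)}
  -u·u_x = - A B e^{- t} \cos{\left(x \right)} - B^{2} \sin{\left(x \right)} \cos{\left(x \right)}
  2·(u_t)² = 2 A^{2} e^{- 2 t}
So the left-hand side equals
  2 A^{2} e^{- 2 t} - A B e^{- t} \cos{\left(x \right)} - B^{2} \sin{\left(x \right)} \cos{\left(x \right)} - 3 B \cos{\left(x \right)}
This must equal f(x, t) = - 9 \sin{\left(x \right)} \cos{\left(x \right)} - 9 \cos{\left(x \right)} + 12 e^{- t} \cos{\left(x \right)} + 32 e^{- 2 t} identically.
Matching coefficients of the independent functions:
  [e^{- t} \cos{\left(x \right)}]:  - A B = 12
  [\sin{\left(x \right)} \cos{\left(x \right)}]:  - B^{2} = -9
  [e^{- 2 t}]:  2 A^{2} = 32
  [\cos{\left(x \right)}]:  - 3 B = -9
Solving: A = -4, B = 3.
Check against the point condition:
  u(0, 0) = -4  ⟹  A = -4  ✓
Hence u(x, t) = 3 \sin{\left(x \right)} - 4 e^{- t}.

Answer: u(x, t) = 3 \sin{\left(x \right)} - 4 e^{- t}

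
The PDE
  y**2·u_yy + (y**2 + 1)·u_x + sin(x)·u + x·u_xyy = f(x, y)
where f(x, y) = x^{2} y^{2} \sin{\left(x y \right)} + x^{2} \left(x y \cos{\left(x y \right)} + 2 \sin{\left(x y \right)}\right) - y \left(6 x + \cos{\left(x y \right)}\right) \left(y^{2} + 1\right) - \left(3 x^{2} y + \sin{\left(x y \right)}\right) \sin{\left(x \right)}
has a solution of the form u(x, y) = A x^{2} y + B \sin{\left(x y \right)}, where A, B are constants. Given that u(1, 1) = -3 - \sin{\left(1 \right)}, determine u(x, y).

Answer: u(x, y) = - 3 x^{2} y - \sin{\left(x y \right)}

Derivation:
Substitute the ansatz u = A x^{2} y + B \sin{\left(x y \right)} into the left-hand side.
Derivatives of the ansatz:
  u_yy = - B x^{2} \sin{\left(x y \right)}
  u_x = 2 A x y + B y \cos{\left(x y \right)}
  u_xyy = - B x^{2} y \cos{\left(x y \right)} - 2 B x \sin{\left(x y \right)}
Term by term:
  y**2·u_yy = - B x^{2} y^{2} \sin{\left(x y \right)}
  (y**2 + 1)·u_x = 2 A x y^{3} + 2 A x y + B y^{3} \cos{\left(x y \right)} + B y \cos{\left(x y \right)}
  sin(x)·u = A x^{2} y \sin{\left(x \right)} + B \sin{\left(x \right)} \sin{\left(x y \right)}
  x·u_xyy = - B x^{3} y \cos{\left(x y \right)} - 2 B x^{2} \sin{\left(x y \right)}
So the left-hand side equals
  A x^{2} y \sin{\left(x \right)} + 2 A x y^{3} + 2 A x y - B x^{3} y \cos{\left(x y \right)} - B x^{2} y^{2} \sin{\left(x y \right)} - 2 B x^{2} \sin{\left(x y \right)} + B y^{3} \cos{\left(x y \right)} + B y \cos{\left(x y \right)} + B \sin{\left(x \right)} \sin{\left(x y \right)}
This must equal f(x, y) identically; expanded, f = x^{3} y \cos{\left(x y \right)} + x^{2} y^{2} \sin{\left(x y \right)} - 3 x^{2} y \sin{\left(x \right)} + 2 x^{2} \sin{\left(x y \right)} - 6 x y^{3} - 6 x y - y^{3} \cos{\left(x y \right)} - y \cos{\left(x y \right)} - \sin{\left(x \right)} \sin{\left(x y \right)}.
Matching coefficients of the independent functions:
  [x y, x y^{3}]:  2 A = -6
  [x^{2} \sin{\left(x y \right)}]:  - 2 B = 2
  [y \cos{\left(x y \right)}, y^{3} \cos{\left(x y \right)}, \sin{\left(x \right)} \sin{\left(x y \right)}]:  B = -1
  [x^{2} y \sin{\left(x \right)}]:  A = -3
  [x^{2} y^{2} \sin{\left(x y \right)}, x^{3} y \cos{\left(x y \right)}]:  - B = 1
Solving: A = -3, B = -1.
Check against the point condition:
  u(1, 1) = -3 - \sin{\left(1 \right)}  ⟹  A + B \sin{\left(1 \right)} = -3 - \sin{\left(1 \right)}  ✓
Hence u(x, y) = - 3 x^{2} y - \sin{\left(x y \right)}.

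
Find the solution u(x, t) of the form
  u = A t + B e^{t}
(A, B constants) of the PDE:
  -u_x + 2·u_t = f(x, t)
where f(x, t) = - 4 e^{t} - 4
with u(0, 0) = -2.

Substitute the ansatz u = A t + B e^{t} into the left-hand side.
Derivatives of the ansatz:
  u_x = 0
  u_t = A + B e^{t}
Term by term:
  -u_x = 0
  2·u_t = 2 A + 2 B e^{t}
So the left-hand side equals
  2 A + 2 B e^{t}
This must equal f(x, t) = - 4 e^{t} - 4 identically.
Matching coefficients of the independent functions:
  [constant term]:  2 A = -4
  [e^{t}]:  2 B = -4
Solving: A = -2, B = -2.
Check against the point condition:
  u(0, 0) = -2  ⟹  B = -2  ✓
Hence u(x, t) = - 2 t - 2 e^{t}.

Answer: u(x, t) = - 2 t - 2 e^{t}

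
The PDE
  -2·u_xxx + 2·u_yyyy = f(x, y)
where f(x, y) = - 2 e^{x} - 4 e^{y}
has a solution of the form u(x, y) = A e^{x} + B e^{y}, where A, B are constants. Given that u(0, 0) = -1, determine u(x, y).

Substitute the ansatz u = A e^{x} + B e^{y} into the left-hand side.
Derivatives of the ansatz:
  u_xxx = A e^{x}
  u_yyyy = B e^{y}
Term by term:
  -2·u_xxx = - 2 A e^{x}
  2·u_yyyy = 2 B e^{y}
So the left-hand side equals
  - 2 A e^{x} + 2 B e^{y}
This must equal f(x, y) = - 2 e^{x} - 4 e^{y} identically.
Matching coefficients of the independent functions:
  [e^{x}]:  - 2 A = -2
  [e^{y}]:  2 B = -4
Solving: A = 1, B = -2.
Check against the point condition:
  u(0, 0) = -1  ⟹  A + B = -1  ✓
Hence u(x, y) = e^{x} - 2 e^{y}.

Answer: u(x, y) = e^{x} - 2 e^{y}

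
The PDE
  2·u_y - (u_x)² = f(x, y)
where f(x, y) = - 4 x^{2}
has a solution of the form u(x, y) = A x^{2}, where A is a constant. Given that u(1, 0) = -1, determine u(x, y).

Substitute the ansatz u = A x^{2} into the left-hand side.
Derivatives of the ansatz:
  u_y = 0
  u_x = 2 A x
Term by term:
  2·u_y = 0
  -(u_x)² = - 4 A^{2} x^{2}
So the left-hand side equals
  - 4 A^{2} x^{2}
This must equal f(x, y) = - 4 x^{2} identically.
Matching coefficients of the independent functions:
  [x^{2}]:  - 4 A^{2} = -4
These equations allow (A) = (-1) or (1).
Impose the point condition(s):
  u(1, 0) = -1  ⟹  A = -1
Only A = -1 satisfies everything.
Hence u(x, y) = - x^{2}.

Answer: u(x, y) = - x^{2}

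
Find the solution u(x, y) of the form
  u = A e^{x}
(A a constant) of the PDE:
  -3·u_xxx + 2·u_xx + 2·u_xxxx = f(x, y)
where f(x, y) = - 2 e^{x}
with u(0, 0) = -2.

Substitute the ansatz u = A e^{x} into the left-hand side.
Derivatives of the ansatz:
  u_xxx = A e^{x}
  u_xx = A e^{x}
  u_xxxx = A e^{x}
Term by term:
  -3·u_xxx = - 3 A e^{x}
  2·u_xx = 2 A e^{x}
  2·u_xxxx = 2 A e^{x}
So the left-hand side equals
  A e^{x}
This must equal f(x, y) = - 2 e^{x} identically.
Matching coefficients of the independent functions:
  [e^{x}]:  A = -2
Solving: A = -2.
Check against the point condition:
  u(0, 0) = -2  ⟹  A = -2  ✓
Hence u(x, y) = - 2 e^{x}.

Answer: u(x, y) = - 2 e^{x}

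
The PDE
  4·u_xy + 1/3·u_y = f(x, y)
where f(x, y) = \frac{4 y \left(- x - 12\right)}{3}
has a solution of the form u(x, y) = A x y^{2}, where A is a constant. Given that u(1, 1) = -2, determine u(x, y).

Answer: u(x, y) = - 2 x y^{2}

Derivation:
Substitute the ansatz u = A x y^{2} into the left-hand side.
Derivatives of the ansatz:
  u_xy = 2 A y
  u_y = 2 A x y
Term by term:
  4·u_xy = 8 A y
  1/3·u_y = \frac{2 A x y}{3}
So the left-hand side equals
  \frac{2 A x y}{3} + 8 A y
This must equal f(x, y) = \frac{4 y \left(- x - 12\right)}{3} identically.
Matching coefficients of the independent functions:
  [y]:  8 A = -16
  [x y]:  \frac{2 A}{3} = - \frac{4}{3}
Solving: A = -2.
Check against the point condition:
  u(1, 1) = -2  ⟹  A = -2  ✓
Hence u(x, y) = - 2 x y^{2}.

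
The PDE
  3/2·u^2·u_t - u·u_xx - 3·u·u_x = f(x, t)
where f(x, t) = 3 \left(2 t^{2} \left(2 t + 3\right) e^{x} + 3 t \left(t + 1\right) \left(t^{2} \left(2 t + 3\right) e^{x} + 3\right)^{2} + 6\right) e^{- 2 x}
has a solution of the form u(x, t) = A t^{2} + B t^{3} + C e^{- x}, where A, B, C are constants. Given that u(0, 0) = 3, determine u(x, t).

Substitute the ansatz u = A t^{2} + B t^{3} + C e^{- x} into the left-hand side.
Derivatives of the ansatz:
  u_t = 2 A t + 3 B t^{2}
  u_xx = C e^{- x}
  u_x = - C e^{- x}
Term by term:
  3/2·u^2·u_t = 3 A^{3} t^{5} + \frac{21 A^{2} B t^{6}}{2} + 6 A^{2} C t^{3} e^{- x} + 12 A B^{2} t^{7} + 15 A B C t^{4} e^{- x} + 3 A C^{2} t e^{- 2 x} + \frac{9 B^{3} t^{8}}{2} + 9 B^{2} C t^{5} e^{- x} + \frac{9 B C^{2} t^{2} e^{- 2 x}}{2}
  -u·u_xx = - A C t^{2} e^{- x} - B C t^{3} e^{- x} - C^{2} e^{- 2 x}
  -3·u·u_x = 3 A C t^{2} e^{- x} + 3 B C t^{3} e^{- x} + 3 C^{2} e^{- 2 x}
So the left-hand side equals
  3 A^{3} t^{5} + \frac{21 A^{2} B t^{6}}{2} + 6 A^{2} C t^{3} e^{- x} + 12 A B^{2} t^{7} + 15 A B C t^{4} e^{- x} + 3 A C^{2} t e^{- 2 x} + 2 A C t^{2} e^{- x} + \frac{9 B^{3} t^{8}}{2} + 9 B^{2} C t^{5} e^{- x} + \frac{9 B C^{2} t^{2} e^{- 2 x}}{2} + 2 B C t^{3} e^{- x} + 2 C^{2} e^{- 2 x}
This must equal f(x, t) identically; expanded, f = 36 t^{8} + 144 t^{7} + 189 t^{6} + 81 t^{5} + 108 t^{5} e^{- x} + 270 t^{4} e^{- x} + 174 t^{3} e^{- x} + 18 t^{2} e^{- x} + 81 t^{2} e^{- 2 x} + 81 t e^{- 2 x} + 18 e^{- 2 x}.
Matching coefficients of the independent functions:
  [t^{5}]:  3 A^{3} = 81
  [t^{6}]:  \frac{21 A^{2} B}{2} = 189
  [t^{7}]:  12 A B^{2} = 144
  [t^{8}]:  \frac{9 B^{3}}{2} = 36
  [t e^{- 2 x}]:  3 A C^{2} = 81
  [t^{2} e^{- 2 x}]:  \frac{9 B C^{2}}{2} = 81
  [t^{2} e^{- x}]:  2 A C = 18
  [t^{3} e^{- x}]:  6 A^{2} C + 2 B C = 174
  [t^{4} e^{- x}]:  15 A B C = 270
  [t^{5} e^{- x}]:  9 B^{2} C = 108
  [e^{- 2 x}]:  2 C^{2} = 18
Solving: A = 3, B = 2, C = 3.
Check against the point condition:
  u(0, 0) = 3  ⟹  C = 3  ✓
Hence u(x, t) = 2 t^{3} + 3 t^{2} + 3 e^{- x}.

Answer: u(x, t) = 2 t^{3} + 3 t^{2} + 3 e^{- x}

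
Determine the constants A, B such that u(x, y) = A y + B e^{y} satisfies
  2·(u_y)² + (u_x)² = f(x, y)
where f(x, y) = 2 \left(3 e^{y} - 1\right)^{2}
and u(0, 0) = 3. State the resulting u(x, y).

Substitute the ansatz u = A y + B e^{y} into the left-hand side.
Derivatives of the ansatz:
  u_y = A + B e^{y}
  u_x = 0
Term by term:
  2·(u_y)² = 2 A^{2} + 4 A B e^{y} + 2 B^{2} e^{2 y}
  (u_x)² = 0
So the left-hand side equals
  2 A^{2} + 4 A B e^{y} + 2 B^{2} e^{2 y}
This must equal f(x, y) identically; expanded, f = 18 e^{2 y} - 12 e^{y} + 2.
Matching coefficients of the independent functions:
  [constant term]:  2 A^{2} = 2
  [e^{y}]:  4 A B = -12
  [e^{2 y}]:  2 B^{2} = 18
These equations allow (A, B) = (-1, 3) or (1, -3).
Impose the point condition(s):
  u(0, 0) = 3  ⟹  B = 3
Only A = -1, B = 3 satisfies everything.
Hence u(x, y) = - y + 3 e^{y}.

Answer: u(x, y) = - y + 3 e^{y}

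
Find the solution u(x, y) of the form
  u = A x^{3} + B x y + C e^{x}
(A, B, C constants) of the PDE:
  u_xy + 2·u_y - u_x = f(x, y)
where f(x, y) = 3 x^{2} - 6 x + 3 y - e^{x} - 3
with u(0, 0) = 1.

Substitute the ansatz u = A x^{3} + B x y + C e^{x} into the left-hand side.
Derivatives of the ansatz:
  u_xy = B
  u_y = B x
  u_x = 3 A x^{2} + B y + C e^{x}
Term by term:
  u_xy = B
  2·u_y = 2 B x
  -u_x = - 3 A x^{2} - B y - C e^{x}
So the left-hand side equals
  - 3 A x^{2} + 2 B x - B y + B - C e^{x}
This must equal f(x, y) = 3 x^{2} - 6 x + 3 y - e^{x} - 3 identically.
Matching coefficients of the independent functions:
  [constant term]:  B = -3
  [x]:  2 B = -6
  [x^{2}]:  - 3 A = 3
  [y]:  - B = 3
  [e^{x}]:  - C = -1
Solving: A = -1, B = -3, C = 1.
Check against the point condition:
  u(0, 0) = 1  ⟹  C = 1  ✓
Hence u(x, y) = - x^{3} - 3 x y + e^{x}.

Answer: u(x, y) = - x^{3} - 3 x y + e^{x}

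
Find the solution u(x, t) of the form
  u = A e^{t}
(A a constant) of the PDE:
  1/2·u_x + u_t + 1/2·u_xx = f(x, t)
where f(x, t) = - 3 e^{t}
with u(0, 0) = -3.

Answer: u(x, t) = - 3 e^{t}

Derivation:
Substitute the ansatz u = A e^{t} into the left-hand side.
Derivatives of the ansatz:
  u_x = 0
  u_t = A e^{t}
  u_xx = 0
Term by term:
  1/2·u_x = 0
  u_t = A e^{t}
  1/2·u_xx = 0
So the left-hand side equals
  A e^{t}
This must equal f(x, t) = - 3 e^{t} identically.
Matching coefficients of the independent functions:
  [e^{t}]:  A = -3
Solving: A = -3.
Check against the point condition:
  u(0, 0) = -3  ⟹  A = -3  ✓
Hence u(x, t) = - 3 e^{t}.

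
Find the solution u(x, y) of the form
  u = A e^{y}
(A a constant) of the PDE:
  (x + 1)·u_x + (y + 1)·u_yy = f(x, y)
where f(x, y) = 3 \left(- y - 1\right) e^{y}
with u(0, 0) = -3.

Answer: u(x, y) = - 3 e^{y}

Derivation:
Substitute the ansatz u = A e^{y} into the left-hand side.
Derivatives of the ansatz:
  u_x = 0
  u_yy = A e^{y}
Term by term:
  (x + 1)·u_x = 0
  (y + 1)·u_yy = A y e^{y} + A e^{y}
So the left-hand side equals
  A y e^{y} + A e^{y}
This must equal f(x, y) identically; expanded, f = - 3 y e^{y} - 3 e^{y}.
Matching coefficients of the independent functions:
  [y e^{y}, e^{y}]:  A = -3
Solving: A = -3.
Check against the point condition:
  u(0, 0) = -3  ⟹  A = -3  ✓
Hence u(x, y) = - 3 e^{y}.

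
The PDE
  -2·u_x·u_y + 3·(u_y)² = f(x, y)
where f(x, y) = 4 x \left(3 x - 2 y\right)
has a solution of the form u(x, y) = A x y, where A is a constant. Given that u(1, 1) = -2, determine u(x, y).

Substitute the ansatz u = A x y into the left-hand side.
Derivatives of the ansatz:
  u_x = A y
  u_y = A x
Term by term:
  -2·u_x·u_y = - 2 A^{2} x y
  3·(u_y)² = 3 A^{2} x^{2}
So the left-hand side equals
  3 A^{2} x^{2} - 2 A^{2} x y
This must equal f(x, y) = 4 x \left(3 x - 2 y\right) identically.
Matching coefficients of the independent functions:
  [x^{2}]:  3 A^{2} = 12
  [x y]:  - 2 A^{2} = -8
These equations allow (A) = (-2) or (2).
Impose the point condition(s):
  u(1, 1) = -2  ⟹  A = -2
Only A = -2 satisfies everything.
Hence u(x, y) = - 2 x y.

Answer: u(x, y) = - 2 x y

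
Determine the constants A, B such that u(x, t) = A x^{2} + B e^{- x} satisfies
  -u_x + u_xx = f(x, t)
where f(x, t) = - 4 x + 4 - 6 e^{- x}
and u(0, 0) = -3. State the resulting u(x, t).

Answer: u(x, t) = 2 x^{2} - 3 e^{- x}

Derivation:
Substitute the ansatz u = A x^{2} + B e^{- x} into the left-hand side.
Derivatives of the ansatz:
  u_x = 2 A x - B e^{- x}
  u_xx = 2 A + B e^{- x}
Term by term:
  -u_x = - 2 A x + B e^{- x}
  u_xx = 2 A + B e^{- x}
So the left-hand side equals
  - 2 A x + 2 A + 2 B e^{- x}
This must equal f(x, t) = - 4 x + 4 - 6 e^{- x} identically.
Matching coefficients of the independent functions:
  [constant term]:  2 A = 4
  [x]:  - 2 A = -4
  [e^{- x}]:  2 B = -6
Solving: A = 2, B = -3.
Check against the point condition:
  u(0, 0) = -3  ⟹  B = -3  ✓
Hence u(x, t) = 2 x^{2} - 3 e^{- x}.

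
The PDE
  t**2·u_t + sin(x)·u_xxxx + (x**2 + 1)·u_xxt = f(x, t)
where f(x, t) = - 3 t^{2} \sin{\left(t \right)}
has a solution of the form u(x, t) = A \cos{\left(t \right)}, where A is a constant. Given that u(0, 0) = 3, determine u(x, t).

Substitute the ansatz u = A \cos{\left(t \right)} into the left-hand side.
Derivatives of the ansatz:
  u_t = - A \sin{\left(t \right)}
  u_xxxx = 0
  u_xxt = 0
Term by term:
  t**2·u_t = - A t^{2} \sin{\left(t \right)}
  sin(x)·u_xxxx = 0
  (x**2 + 1)·u_xxt = 0
So the left-hand side equals
  - A t^{2} \sin{\left(t \right)}
This must equal f(x, t) = - 3 t^{2} \sin{\left(t \right)} identically.
Matching coefficients of the independent functions:
  [t^{2} \sin{\left(t \right)}]:  - A = -3
Solving: A = 3.
Check against the point condition:
  u(0, 0) = 3  ⟹  A = 3  ✓
Hence u(x, t) = 3 \cos{\left(t \right)}.

Answer: u(x, t) = 3 \cos{\left(t \right)}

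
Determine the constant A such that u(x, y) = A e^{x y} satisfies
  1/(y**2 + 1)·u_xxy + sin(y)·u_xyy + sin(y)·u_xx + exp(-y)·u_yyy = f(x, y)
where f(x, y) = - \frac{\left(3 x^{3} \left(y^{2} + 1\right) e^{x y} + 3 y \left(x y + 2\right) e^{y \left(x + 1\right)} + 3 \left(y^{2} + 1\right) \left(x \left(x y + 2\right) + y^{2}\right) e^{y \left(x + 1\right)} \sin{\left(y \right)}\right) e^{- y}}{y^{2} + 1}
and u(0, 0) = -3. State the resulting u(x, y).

Substitute the ansatz u = A e^{x y} into the left-hand side.
Derivatives of the ansatz:
  u_xxy = A x y^{2} e^{x y} + 2 A y e^{x y}
  u_xyy = A x^{2} y e^{x y} + 2 A x e^{x y}
  u_xx = A y^{2} e^{x y}
  u_yyy = A x^{3} e^{x y}
Term by term:
  1/(y**2 + 1)·u_xxy = \frac{A x y^{2} e^{x y}}{y^{2} + 1} + \frac{2 A y e^{x y}}{y^{2} + 1}
  sin(y)·u_xyy = A x^{2} y e^{x y} \sin{\left(y \right)} + 2 A x e^{x y} \sin{\left(y \right)}
  sin(y)·u_xx = A y^{2} e^{x y} \sin{\left(y \right)}
  exp(-y)·u_yyy = A x^{3} e^{- y} e^{x y}
So the left-hand side equals
  A x^{3} e^{- y} e^{x y} + A x^{2} y e^{x y} \sin{\left(y \right)} + \frac{A x y^{2} e^{x y}}{y^{2} + 1} + 2 A x e^{x y} \sin{\left(y \right)} + A y^{2} e^{x y} \sin{\left(y \right)} + \frac{2 A y e^{x y}}{y^{2} + 1}
This must equal f(x, y) identically; expanded, f = - 3 x^{3} e^{- y} e^{x y} - 3 x^{2} y e^{x y} \sin{\left(y \right)} - \frac{3 x y^{2} e^{x y}}{y^{2} + 1} - 6 x e^{x y} \sin{\left(y \right)} - 3 y^{2} e^{x y} \sin{\left(y \right)} - \frac{6 y e^{x y}}{y^{2} + 1}.
Matching coefficients of the independent functions:
  [x e^{x y} \sin{\left(y \right)}, \frac{y e^{x y}}{y^{2} + 1}]:  2 A = -6
  [x^{3} e^{- y} e^{x y}, y^{2} e^{x y} \sin{\left(y \right)}, \frac{x y^{2} e^{x y}}{y^{2} + 1}, x^{2} y e^{x y} \sin{\left(y \right)}]:  A = -3
Solving: A = -3.
Check against the point condition:
  u(0, 0) = -3  ⟹  A = -3  ✓
Hence u(x, y) = - 3 e^{x y}.

Answer: u(x, y) = - 3 e^{x y}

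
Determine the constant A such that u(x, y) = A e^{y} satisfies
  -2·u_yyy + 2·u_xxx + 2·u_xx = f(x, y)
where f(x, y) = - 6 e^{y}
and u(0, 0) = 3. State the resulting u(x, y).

Answer: u(x, y) = 3 e^{y}

Derivation:
Substitute the ansatz u = A e^{y} into the left-hand side.
Derivatives of the ansatz:
  u_yyy = A e^{y}
  u_xxx = 0
  u_xx = 0
Term by term:
  -2·u_yyy = - 2 A e^{y}
  2·u_xxx = 0
  2·u_xx = 0
So the left-hand side equals
  - 2 A e^{y}
This must equal f(x, y) = - 6 e^{y} identically.
Matching coefficients of the independent functions:
  [e^{y}]:  - 2 A = -6
Solving: A = 3.
Check against the point condition:
  u(0, 0) = 3  ⟹  A = 3  ✓
Hence u(x, y) = 3 e^{y}.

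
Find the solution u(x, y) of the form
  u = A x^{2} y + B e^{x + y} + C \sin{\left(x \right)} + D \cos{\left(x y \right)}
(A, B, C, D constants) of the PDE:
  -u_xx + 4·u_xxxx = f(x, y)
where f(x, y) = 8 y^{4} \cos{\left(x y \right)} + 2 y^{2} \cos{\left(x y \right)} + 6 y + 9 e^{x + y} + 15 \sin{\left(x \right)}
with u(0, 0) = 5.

Substitute the ansatz u = A x^{2} y + B e^{x + y} + C \sin{\left(x \right)} + D \cos{\left(x y \right)} into the left-hand side.
Derivatives of the ansatz:
  u_xx = 2 A y + B e^{x} e^{y} - C \sin{\left(x \right)} - D y^{2} \cos{\left(x y \right)}
  u_xxxx = B e^{x} e^{y} + C \sin{\left(x \right)} + D y^{4} \cos{\left(x y \right)}
Term by term:
  -u_xx = - 2 A y - B e^{x} e^{y} + C \sin{\left(x \right)} + D y^{2} \cos{\left(x y \right)}
  4·u_xxxx = 4 B e^{x} e^{y} + 4 C \sin{\left(x \right)} + 4 D y^{4} \cos{\left(x y \right)}
So the left-hand side equals
  - 2 A y + 3 B e^{x} e^{y} + 5 C \sin{\left(x \right)} + 4 D y^{4} \cos{\left(x y \right)} + D y^{2} \cos{\left(x y \right)}
This must equal f(x, y) identically; expanded, f = 8 y^{4} \cos{\left(x y \right)} + 2 y^{2} \cos{\left(x y \right)} + 6 y + 9 e^{x} e^{y} + 15 \sin{\left(x \right)}.
Matching coefficients of the independent functions:
  [y]:  - 2 A = 6
  [y^{2} \cos{\left(x y \right)}]:  D = 2
  [y^{4} \cos{\left(x y \right)}]:  4 D = 8
  [e^{x} e^{y}]:  3 B = 9
  [\sin{\left(x \right)}]:  5 C = 15
Solving: A = -3, B = 3, C = 3, D = 2.
Check against the point condition:
  u(0, 0) = 5  ⟹  B + D = 5  ✓
Hence u(x, y) = - 3 x^{2} y + 3 e^{x + y} + 3 \sin{\left(x \right)} + 2 \cos{\left(x y \right)}.

Answer: u(x, y) = - 3 x^{2} y + 3 e^{x + y} + 3 \sin{\left(x \right)} + 2 \cos{\left(x y \right)}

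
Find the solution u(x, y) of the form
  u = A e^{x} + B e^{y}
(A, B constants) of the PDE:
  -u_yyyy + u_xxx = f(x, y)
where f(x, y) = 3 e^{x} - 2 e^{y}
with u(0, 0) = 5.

Substitute the ansatz u = A e^{x} + B e^{y} into the left-hand side.
Derivatives of the ansatz:
  u_yyyy = B e^{y}
  u_xxx = A e^{x}
Term by term:
  -u_yyyy = - B e^{y}
  u_xxx = A e^{x}
So the left-hand side equals
  A e^{x} - B e^{y}
This must equal f(x, y) = 3 e^{x} - 2 e^{y} identically.
Matching coefficients of the independent functions:
  [e^{x}]:  A = 3
  [e^{y}]:  - B = -2
Solving: A = 3, B = 2.
Check against the point condition:
  u(0, 0) = 5  ⟹  A + B = 5  ✓
Hence u(x, y) = 3 e^{x} + 2 e^{y}.

Answer: u(x, y) = 3 e^{x} + 2 e^{y}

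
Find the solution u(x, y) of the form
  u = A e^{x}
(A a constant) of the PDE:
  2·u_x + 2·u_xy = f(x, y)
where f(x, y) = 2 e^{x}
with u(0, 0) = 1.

Substitute the ansatz u = A e^{x} into the left-hand side.
Derivatives of the ansatz:
  u_x = A e^{x}
  u_xy = 0
Term by term:
  2·u_x = 2 A e^{x}
  2·u_xy = 0
So the left-hand side equals
  2 A e^{x}
This must equal f(x, y) = 2 e^{x} identically.
Matching coefficients of the independent functions:
  [e^{x}]:  2 A = 2
Solving: A = 1.
Check against the point condition:
  u(0, 0) = 1  ⟹  A = 1  ✓
Hence u(x, y) = e^{x}.

Answer: u(x, y) = e^{x}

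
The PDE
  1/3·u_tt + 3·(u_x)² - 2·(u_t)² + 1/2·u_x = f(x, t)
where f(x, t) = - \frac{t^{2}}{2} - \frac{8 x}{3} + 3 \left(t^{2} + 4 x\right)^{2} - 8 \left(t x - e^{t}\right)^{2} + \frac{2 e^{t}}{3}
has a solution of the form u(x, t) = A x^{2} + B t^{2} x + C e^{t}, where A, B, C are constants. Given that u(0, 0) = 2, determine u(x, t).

Substitute the ansatz u = A x^{2} + B t^{2} x + C e^{t} into the left-hand side.
Derivatives of the ansatz:
  u_tt = 2 B x + C e^{t}
  u_x = 2 A x + B t^{2}
  u_t = 2 B t x + C e^{t}
Term by term:
  1/3·u_tt = \frac{2 B x}{3} + \frac{C e^{t}}{3}
  3·(u_x)² = 12 A^{2} x^{2} + 12 A B t^{2} x + 3 B^{2} t^{4}
  -2·(u_t)² = - 8 B^{2} t^{2} x^{2} - 8 B C t x e^{t} - 2 C^{2} e^{2 t}
  1/2·u_x = A x + \frac{B t^{2}}{2}
So the left-hand side equals
  12 A^{2} x^{2} + 12 A B t^{2} x + A x + 3 B^{2} t^{4} - 8 B^{2} t^{2} x^{2} - 8 B C t x e^{t} + \frac{B t^{2}}{2} + \frac{2 B x}{3} - 2 C^{2} e^{2 t} + \frac{C e^{t}}{3}
This must equal f(x, t) identically; expanded, f = 3 t^{4} - 8 t^{2} x^{2} + 24 t^{2} x - \frac{t^{2}}{2} + 16 t x e^{t} + 48 x^{2} - \frac{8 x}{3} - 8 e^{2 t} + \frac{2 e^{t}}{3}.
Matching coefficients of the independent functions:
  [t^{2}]:  \frac{B}{2} = - \frac{1}{2}
  [t^{4}]:  3 B^{2} = 3
  [x]:  A + \frac{2 B}{3} = - \frac{8}{3}
  [x^{2}]:  12 A^{2} = 48
  [t^{2} x]:  12 A B = 24
  [t^{2} x^{2}]:  - 8 B^{2} = -8
  [t x e^{t}]:  - 8 B C = 16
  [e^{t}]:  \frac{C}{3} = \frac{2}{3}
  [e^{2 t}]:  - 2 C^{2} = -8
Solving: A = -2, B = -1, C = 2.
Check against the point condition:
  u(0, 0) = 2  ⟹  C = 2  ✓
Hence u(x, t) = - t^{2} x - 2 x^{2} + 2 e^{t}.

Answer: u(x, t) = - t^{2} x - 2 x^{2} + 2 e^{t}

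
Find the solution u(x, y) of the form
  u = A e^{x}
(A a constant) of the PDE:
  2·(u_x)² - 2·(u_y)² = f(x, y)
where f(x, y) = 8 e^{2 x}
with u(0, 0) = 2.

Substitute the ansatz u = A e^{x} into the left-hand side.
Derivatives of the ansatz:
  u_x = A e^{x}
  u_y = 0
Term by term:
  2·(u_x)² = 2 A^{2} e^{2 x}
  -2·(u_y)² = 0
So the left-hand side equals
  2 A^{2} e^{2 x}
This must equal f(x, y) = 8 e^{2 x} identically.
Matching coefficients of the independent functions:
  [e^{2 x}]:  2 A^{2} = 8
These equations allow (A) = (-2) or (2).
Impose the point condition(s):
  u(0, 0) = 2  ⟹  A = 2
Only A = 2 satisfies everything.
Hence u(x, y) = 2 e^{x}.

Answer: u(x, y) = 2 e^{x}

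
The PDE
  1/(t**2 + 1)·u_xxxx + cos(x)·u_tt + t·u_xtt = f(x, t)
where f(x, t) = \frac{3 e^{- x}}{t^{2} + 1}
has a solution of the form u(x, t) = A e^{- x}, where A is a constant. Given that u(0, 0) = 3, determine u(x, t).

Answer: u(x, t) = 3 e^{- x}

Derivation:
Substitute the ansatz u = A e^{- x} into the left-hand side.
Derivatives of the ansatz:
  u_xxxx = A e^{- x}
  u_tt = 0
  u_xtt = 0
Term by term:
  1/(t**2 + 1)·u_xxxx = \frac{A}{t^{2} e^{x} + e^{x}}
  cos(x)·u_tt = 0
  t·u_xtt = 0
So the left-hand side equals
  \frac{A}{t^{2} e^{x} + e^{x}}
This must equal f(x, t) identically; expanded, f = \frac{3}{t^{2} e^{x} + e^{x}}.
Matching coefficients of the independent functions:
  [\frac{1}{t^{2} e^{x} + e^{x}}]:  A = 3
Solving: A = 3.
Check against the point condition:
  u(0, 0) = 3  ⟹  A = 3  ✓
Hence u(x, t) = 3 e^{- x}.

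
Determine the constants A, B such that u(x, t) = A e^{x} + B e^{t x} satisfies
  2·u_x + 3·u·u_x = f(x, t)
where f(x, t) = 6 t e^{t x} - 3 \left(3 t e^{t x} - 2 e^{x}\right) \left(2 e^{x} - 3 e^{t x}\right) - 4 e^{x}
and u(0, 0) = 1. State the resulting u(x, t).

Substitute the ansatz u = A e^{x} + B e^{t x} into the left-hand side.
Derivatives of the ansatz:
  u_x = A e^{x} + B t e^{t x}
Term by term:
  2·u_x = 2 A e^{x} + 2 B t e^{t x}
  3·u·u_x = 3 A^{2} e^{2 x} + 3 A B t e^{x} e^{t x} + 3 A B e^{x} e^{t x} + 3 B^{2} t e^{2 t x}
So the left-hand side equals
  3 A^{2} e^{2 x} + 3 A B t e^{x} e^{t x} + 3 A B e^{x} e^{t x} + 2 A e^{x} + 3 B^{2} t e^{2 t x} + 2 B t e^{t x}
This must equal f(x, t) identically; expanded, f = - 18 t e^{x} e^{t x} + 27 t e^{2 t x} + 6 t e^{t x} + 12 e^{2 x} - 18 e^{x} e^{t x} - 4 e^{x}.
Matching coefficients of the independent functions:
  [t e^{t x}]:  2 B = 6
  [t e^{2 t x}]:  3 B^{2} = 27
  [e^{x} e^{t x}, t e^{x} e^{t x}]:  3 A B = -18
  [e^{x}]:  2 A = -4
  [e^{2 x}]:  3 A^{2} = 12
Solving: A = -2, B = 3.
Check against the point condition:
  u(0, 0) = 1  ⟹  A + B = 1  ✓
Hence u(x, t) = - 2 e^{x} + 3 e^{t x}.

Answer: u(x, t) = - 2 e^{x} + 3 e^{t x}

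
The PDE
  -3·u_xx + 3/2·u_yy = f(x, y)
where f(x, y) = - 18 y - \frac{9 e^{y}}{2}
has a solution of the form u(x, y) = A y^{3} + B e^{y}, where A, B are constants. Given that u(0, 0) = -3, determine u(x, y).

Substitute the ansatz u = A y^{3} + B e^{y} into the left-hand side.
Derivatives of the ansatz:
  u_xx = 0
  u_yy = 6 A y + B e^{y}
Term by term:
  -3·u_xx = 0
  3/2·u_yy = 9 A y + \frac{3 B e^{y}}{2}
So the left-hand side equals
  9 A y + \frac{3 B e^{y}}{2}
This must equal f(x, y) = - 18 y - \frac{9 e^{y}}{2} identically.
Matching coefficients of the independent functions:
  [y]:  9 A = -18
  [e^{y}]:  \frac{3 B}{2} = - \frac{9}{2}
Solving: A = -2, B = -3.
Check against the point condition:
  u(0, 0) = -3  ⟹  B = -3  ✓
Hence u(x, y) = - 2 y^{3} - 3 e^{y}.

Answer: u(x, y) = - 2 y^{3} - 3 e^{y}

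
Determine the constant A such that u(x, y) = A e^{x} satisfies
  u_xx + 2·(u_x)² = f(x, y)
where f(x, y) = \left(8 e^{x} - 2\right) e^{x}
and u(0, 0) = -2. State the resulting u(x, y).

Substitute the ansatz u = A e^{x} into the left-hand side.
Derivatives of the ansatz:
  u_xx = A e^{x}
  u_x = A e^{x}
Term by term:
  u_xx = A e^{x}
  2·(u_x)² = 2 A^{2} e^{2 x}
So the left-hand side equals
  2 A^{2} e^{2 x} + A e^{x}
This must equal f(x, y) = \left(8 e^{x} - 2\right) e^{x} identically.
Matching coefficients of the independent functions:
  [e^{x}]:  A = -2
  [e^{2 x}]:  2 A^{2} = 8
Solving: A = -2.
Check against the point condition:
  u(0, 0) = -2  ⟹  A = -2  ✓
Hence u(x, y) = - 2 e^{x}.

Answer: u(x, y) = - 2 e^{x}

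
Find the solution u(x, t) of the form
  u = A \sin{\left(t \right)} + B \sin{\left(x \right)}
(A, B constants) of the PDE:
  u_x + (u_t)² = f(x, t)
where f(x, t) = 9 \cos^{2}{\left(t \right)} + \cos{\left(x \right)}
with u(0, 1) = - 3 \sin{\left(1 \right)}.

Substitute the ansatz u = A \sin{\left(t \right)} + B \sin{\left(x \right)} into the left-hand side.
Derivatives of the ansatz:
  u_x = B \cos{\left(x \right)}
  u_t = A \cos{\left(t \right)}
Term by term:
  u_x = B \cos{\left(x \right)}
  (u_t)² = A^{2} \cos^{2}{\left(t \right)}
So the left-hand side equals
  A^{2} \cos^{2}{\left(t \right)} + B \cos{\left(x \right)}
This must equal f(x, t) = 9 \cos^{2}{\left(t \right)} + \cos{\left(x \right)} identically.
Matching coefficients of the independent functions:
  [\cos^{2}{\left(t \right)}]:  A^{2} = 9
  [\cos{\left(x \right)}]:  B = 1
These equations allow (A, B) = (-3, 1) or (3, 1).
Impose the point condition(s):
  u(0, 1) = - 3 \sin{\left(1 \right)}  ⟹  A \sin{\left(1 \right)} = - 3 \sin{\left(1 \right)}
Only A = -3, B = 1 satisfies everything.
Hence u(x, t) = - 3 \sin{\left(t \right)} + \sin{\left(x \right)}.

Answer: u(x, t) = - 3 \sin{\left(t \right)} + \sin{\left(x \right)}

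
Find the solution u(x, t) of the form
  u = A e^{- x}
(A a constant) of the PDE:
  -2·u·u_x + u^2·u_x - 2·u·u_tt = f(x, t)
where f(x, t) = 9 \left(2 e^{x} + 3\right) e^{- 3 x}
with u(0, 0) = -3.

Substitute the ansatz u = A e^{- x} into the left-hand side.
Derivatives of the ansatz:
  u_x = - A e^{- x}
  u_tt = 0
Term by term:
  -2·u·u_x = 2 A^{2} e^{- 2 x}
  u^2·u_x = - A^{3} e^{- 3 x}
  -2·u·u_tt = 0
So the left-hand side equals
  - A^{3} e^{- 3 x} + 2 A^{2} e^{- 2 x}
This must equal f(x, t) identically; expanded, f = 18 e^{- 2 x} + 27 e^{- 3 x}.
Matching coefficients of the independent functions:
  [e^{- 3 x}]:  - A^{3} = 27
  [e^{- 2 x}]:  2 A^{2} = 18
Solving: A = -3.
Check against the point condition:
  u(0, 0) = -3  ⟹  A = -3  ✓
Hence u(x, t) = - 3 e^{- x}.

Answer: u(x, t) = - 3 e^{- x}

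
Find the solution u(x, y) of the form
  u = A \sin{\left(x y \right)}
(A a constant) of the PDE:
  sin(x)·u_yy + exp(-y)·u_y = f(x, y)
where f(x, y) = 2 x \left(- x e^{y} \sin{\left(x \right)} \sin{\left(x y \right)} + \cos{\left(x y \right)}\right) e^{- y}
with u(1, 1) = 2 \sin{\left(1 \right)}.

Substitute the ansatz u = A \sin{\left(x y \right)} into the left-hand side.
Derivatives of the ansatz:
  u_yy = - A x^{2} \sin{\left(x y \right)}
  u_y = A x \cos{\left(x y \right)}
Term by term:
  sin(x)·u_yy = - A x^{2} \sin{\left(x \right)} \sin{\left(x y \right)}
  exp(-y)·u_y = A x e^{- y} \cos{\left(x y \right)}
So the left-hand side equals
  - A x^{2} \sin{\left(x \right)} \sin{\left(x y \right)} + A x e^{- y} \cos{\left(x y \right)}
This must equal f(x, y) identically; expanded, f = - 2 x^{2} \sin{\left(x \right)} \sin{\left(x y \right)} + 2 x e^{- y} \cos{\left(x y \right)}.
Matching coefficients of the independent functions:
  [x e^{- y} \cos{\left(x y \right)}]:  A = 2
  [x^{2} \sin{\left(x \right)} \sin{\left(x y \right)}]:  - A = -2
Solving: A = 2.
Check against the point condition:
  u(1, 1) = 2 \sin{\left(1 \right)}  ⟹  A \sin{\left(1 \right)} = 2 \sin{\left(1 \right)}  ✓
Hence u(x, y) = 2 \sin{\left(x y \right)}.

Answer: u(x, y) = 2 \sin{\left(x y \right)}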